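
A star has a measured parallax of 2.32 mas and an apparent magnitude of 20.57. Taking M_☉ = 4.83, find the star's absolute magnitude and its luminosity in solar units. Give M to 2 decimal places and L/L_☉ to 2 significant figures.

d = 1/p = 1000/2.32 mas = 431.0 pc
M = m − 5 log₁₀ d + 5 = 20.57 − 5·2.6345 + 5 = 12.397
M − M_☉ = 12.397 − 4.83 = 7.567
L/L_☉ = 10^(−0.4 × 7.567) = 9.398×10^-4

M ≈ 12.40; L/L_☉ ≈ 9.4×10^-4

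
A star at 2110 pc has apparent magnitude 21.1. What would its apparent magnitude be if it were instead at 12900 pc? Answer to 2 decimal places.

m ≈ 25.03

Flux ∝ 1/d², so Δm = 5 log₁₀(d₂/d₁) = 5 log₁₀(12900/2110) = 3.932
m₂ = m₁ + Δm = 21.1 + (3.932) = 25.032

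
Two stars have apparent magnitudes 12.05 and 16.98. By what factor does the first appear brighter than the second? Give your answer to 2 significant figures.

Magnitude difference = -4.93
Flux ratio = 10^(−0.4 Δm) = 10^(−0.4 × -4.93) = 10^1.972 = 93.76

94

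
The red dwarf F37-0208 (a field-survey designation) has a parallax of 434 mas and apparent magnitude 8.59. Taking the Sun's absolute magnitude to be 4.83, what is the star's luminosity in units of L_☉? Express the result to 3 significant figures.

L/L_☉ ≈ 1.66×10^-3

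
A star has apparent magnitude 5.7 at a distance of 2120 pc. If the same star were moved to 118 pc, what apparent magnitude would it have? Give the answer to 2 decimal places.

m ≈ -0.57

Flux ∝ 1/d², so Δm = 5 log₁₀(d₂/d₁) = 5 log₁₀(118/2120) = -6.272
m₂ = m₁ + Δm = 5.7 + (-6.272) = -0.572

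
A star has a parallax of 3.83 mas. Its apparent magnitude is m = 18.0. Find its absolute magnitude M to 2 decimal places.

M ≈ 10.92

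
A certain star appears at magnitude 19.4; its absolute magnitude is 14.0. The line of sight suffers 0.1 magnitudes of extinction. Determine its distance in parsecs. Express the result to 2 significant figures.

m − M = 5 log₁₀(d/10 pc) + A  ⇒  19.4 − (14.0) − 0.1 = 5 log₁₀(d/10)
5.300 = 5 log₁₀(d/10)
log₁₀ d = (m − M − A)/5 + 1 = 2.0600
d = 10^2.0600 = 114.8 pc

d ≈ 110 pc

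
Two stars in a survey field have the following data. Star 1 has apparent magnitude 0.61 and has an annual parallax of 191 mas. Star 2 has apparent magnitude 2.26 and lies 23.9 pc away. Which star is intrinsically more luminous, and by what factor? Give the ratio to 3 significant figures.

Star 1: p = 191 mas = 0.191″ → d = 1/p = 5.236 pc
Star 1: M = m − 5 log₁₀ d + 5 = 0.61 − 5·0.7190 + 5 = 2.015
Star 2: M = m − 5 log₁₀ d + 5 = 2.26 − 5·1.3784 + 5 = 0.368
ΔM = M_1 − M_2 = 2.015 − (0.368) = 1.647; smaller M is more luminous → Star 2.
L ratio = 10^(0.4 |ΔM|) = 10^0.659 = 4.559

Star 2 is more luminous, by a factor of 4.56.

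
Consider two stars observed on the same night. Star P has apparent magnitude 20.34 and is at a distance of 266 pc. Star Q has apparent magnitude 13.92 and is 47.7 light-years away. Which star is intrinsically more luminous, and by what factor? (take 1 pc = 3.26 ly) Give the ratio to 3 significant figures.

Star Q is more luminous, by a factor of 1.12.

Star P: M = m − 5 log₁₀ d + 5 = 20.34 − 5·2.4249 + 5 = 13.216
Star Q: d = 47.7 ly / 3.26 = 14.63 pc
Star Q: M = m − 5 log₁₀ d + 5 = 13.92 − 5·1.1653 + 5 = 13.093
ΔM = M_P − M_Q = 13.216 − (13.093) = 0.122; smaller M is more luminous → Star Q.
L ratio = 10^(0.4 |ΔM|) = 10^0.049 = 1.119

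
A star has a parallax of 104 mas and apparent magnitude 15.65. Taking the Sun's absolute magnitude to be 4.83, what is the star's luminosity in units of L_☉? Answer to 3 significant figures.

L/L_☉ ≈ 4.34×10^-5

d = 1/p = 1000/104 mas = 9.615 pc
M = m − 5 log₁₀ d + 5 = 15.65 − 5·0.9830 + 5 = 15.735
M − M_☉ = 15.735 − 4.83 = 10.905
L/L_☉ = 10^(−0.4 × 10.905) = 4.344×10^-5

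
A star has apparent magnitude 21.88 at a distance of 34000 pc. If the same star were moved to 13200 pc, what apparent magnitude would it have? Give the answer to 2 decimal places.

m ≈ 19.83

Flux ∝ 1/d², so Δm = 5 log₁₀(d₂/d₁) = 5 log₁₀(13200/34000) = -2.055
m₂ = m₁ + Δm = 21.88 + (-2.055) = 19.825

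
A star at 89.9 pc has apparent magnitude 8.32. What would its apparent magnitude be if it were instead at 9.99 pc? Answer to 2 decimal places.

Flux ∝ 1/d², so Δm = 5 log₁₀(d₂/d₁) = 5 log₁₀(9.99/89.9) = -4.771
m₂ = m₁ + Δm = 8.32 + (-4.771) = 3.549

m ≈ 3.55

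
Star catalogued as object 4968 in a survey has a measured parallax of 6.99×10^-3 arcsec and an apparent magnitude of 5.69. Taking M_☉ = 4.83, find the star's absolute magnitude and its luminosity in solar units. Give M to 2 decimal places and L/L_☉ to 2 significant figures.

d = 1/p = 1/6.99×10^-3″ = 143.1 pc
M = m − 5 log₁₀ d + 5 = 5.69 − 5·2.1555 + 5 = -0.088
M − M_☉ = -0.088 − 4.83 = -4.918
L/L_☉ = 10^(−0.4 × -4.918) = 92.69

M ≈ -0.09; L/L_☉ ≈ 93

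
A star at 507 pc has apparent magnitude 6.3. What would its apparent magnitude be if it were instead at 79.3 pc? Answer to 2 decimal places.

m ≈ 2.27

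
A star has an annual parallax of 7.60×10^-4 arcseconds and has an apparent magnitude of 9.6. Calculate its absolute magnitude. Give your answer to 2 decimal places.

d = 1/p = 1/7.60×10^-4″ = 1316 pc
5 log₁₀(d/10 pc) = 5 log₁₀(1316) − 5 = 10.596
M = m − 5 log₁₀(d/10) = 9.6 − 10.596 = -0.996

M ≈ -1.00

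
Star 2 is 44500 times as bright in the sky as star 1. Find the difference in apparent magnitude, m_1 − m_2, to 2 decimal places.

m_1 − m_2 ≈ 11.62

Pogson: Δm = −2.5 log₁₀(ratio) = −2.5 log₁₀(44500) = −2.5 × 4.6484 = -11.621
Star 2 is brighter so has the smaller magnitude: m_1 − m_2 is positive.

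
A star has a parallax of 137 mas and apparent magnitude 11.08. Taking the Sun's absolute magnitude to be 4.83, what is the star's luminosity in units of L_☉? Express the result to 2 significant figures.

L/L_☉ ≈ 1.7×10^-3

d = 1/p = 1000/137 mas = 7.299 pc
M = m − 5 log₁₀ d + 5 = 11.08 − 5·0.8633 + 5 = 11.764
M − M_☉ = 11.764 − 4.83 = 6.934
L/L_☉ = 10^(−0.4 × 6.934) = 1.685×10^-3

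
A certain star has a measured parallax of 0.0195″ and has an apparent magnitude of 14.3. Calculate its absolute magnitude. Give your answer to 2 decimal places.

d = 1/p = 1/0.0195″ = 51.28 pc
5 log₁₀(d/10 pc) = 5 log₁₀(51.28) − 5 = 3.550
M = m − 5 log₁₀(d/10) = 14.3 − 3.550 = 10.750

M ≈ 10.75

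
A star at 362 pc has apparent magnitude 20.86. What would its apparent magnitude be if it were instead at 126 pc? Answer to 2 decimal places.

Flux ∝ 1/d², so Δm = 5 log₁₀(d₂/d₁) = 5 log₁₀(126/362) = -2.292
m₂ = m₁ + Δm = 20.86 + (-2.292) = 18.568

m ≈ 18.57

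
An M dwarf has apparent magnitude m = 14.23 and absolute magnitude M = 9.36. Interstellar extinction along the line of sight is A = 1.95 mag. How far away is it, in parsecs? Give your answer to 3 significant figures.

m − M = 5 log₁₀(d/10 pc) + A  ⇒  14.23 − (9.36) − 1.95 = 5 log₁₀(d/10)
2.920 = 5 log₁₀(d/10)
log₁₀ d = (m − M − A)/5 + 1 = 1.5840
d = 10^1.5840 = 38.37 pc

d ≈ 38.4 pc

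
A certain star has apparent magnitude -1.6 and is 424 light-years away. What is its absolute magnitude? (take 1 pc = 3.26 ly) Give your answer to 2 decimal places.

M ≈ -7.17

d = 424 ly / 3.26 = 130.1 pc
5 log₁₀(d/10 pc) = 5 log₁₀(130.1) − 5 = 5.571
M = m − 5 log₁₀(d/10) = -1.6 − 5.571 = -7.171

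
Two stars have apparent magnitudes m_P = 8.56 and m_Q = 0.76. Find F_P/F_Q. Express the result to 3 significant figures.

F_P/F_Q ≈ 7.59×10^-4

Magnitude difference = 7.80
Flux ratio = 10^(−0.4 Δm) = 10^(−0.4 × 7.80) = 10^-3.120 = 7.586×10^-4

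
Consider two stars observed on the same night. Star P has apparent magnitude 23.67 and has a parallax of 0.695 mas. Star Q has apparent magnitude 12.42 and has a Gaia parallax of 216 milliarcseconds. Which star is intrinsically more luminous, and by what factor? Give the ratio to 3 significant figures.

Star P: p = 0.695 mas = 6.95×10^-4″ → d = 1/p = 1439 pc
Star P: M = m − 5 log₁₀ d + 5 = 23.67 − 5·3.1580 + 5 = 12.880
Star Q: p = 216 mas = 0.216″ → d = 1/p = 4.630 pc
Star Q: M = m − 5 log₁₀ d + 5 = 12.42 − 5·0.6655 + 5 = 14.092
ΔM = M_P − M_Q = 12.880 − (14.092) = -1.212; smaller M is more luminous → Star P.
L ratio = 10^(0.4 |ΔM|) = 10^0.485 = 3.054

Star P is more luminous, by a factor of 3.05.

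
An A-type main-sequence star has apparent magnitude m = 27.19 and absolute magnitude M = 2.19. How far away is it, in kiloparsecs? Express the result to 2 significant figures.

μ = m − M = 25.000
m − M = 5 log₁₀ d − 5
log₁₀ d = (m − M)/5 + 1 = 6.0000
d = 10^6.0000 = 1.000×10^6 pc
= 1000 kpc

d ≈ 1000 kpc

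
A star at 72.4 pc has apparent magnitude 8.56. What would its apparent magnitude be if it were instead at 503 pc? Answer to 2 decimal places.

Flux ∝ 1/d², so Δm = 5 log₁₀(d₂/d₁) = 5 log₁₀(503/72.4) = 4.209
m₂ = m₁ + Δm = 8.56 + (4.209) = 12.769

m ≈ 12.77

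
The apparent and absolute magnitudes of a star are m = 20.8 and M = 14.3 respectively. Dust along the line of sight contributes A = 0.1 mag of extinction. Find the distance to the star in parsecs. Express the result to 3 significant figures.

m − M = 5 log₁₀(d/10 pc) + A  ⇒  20.8 − (14.3) − 0.1 = 5 log₁₀(d/10)
6.400 = 5 log₁₀(d/10)
log₁₀ d = (m − M − A)/5 + 1 = 2.2800
d = 10^2.2800 = 190.5 pc

d ≈ 191 pc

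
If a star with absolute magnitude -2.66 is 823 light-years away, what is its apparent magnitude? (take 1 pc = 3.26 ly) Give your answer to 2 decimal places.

d = 823 ly / 3.26 = 252.5 pc
m = M + 5 log₁₀ d − 5 = -2.66 + 5·2.4022 − 5 = 4.351

m ≈ 4.35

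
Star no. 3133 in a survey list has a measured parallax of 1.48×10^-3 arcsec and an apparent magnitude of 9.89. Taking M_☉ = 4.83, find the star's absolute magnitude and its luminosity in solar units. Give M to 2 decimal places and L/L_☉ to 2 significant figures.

M ≈ 0.74; L/L_☉ ≈ 43

d = 1/p = 1/1.48×10^-3″ = 675.7 pc
M = m − 5 log₁₀ d + 5 = 9.89 − 5·2.8297 + 5 = 0.741
M − M_☉ = 0.741 − 4.83 = -4.089
L/L_☉ = 10^(−0.4 × -4.089) = 43.20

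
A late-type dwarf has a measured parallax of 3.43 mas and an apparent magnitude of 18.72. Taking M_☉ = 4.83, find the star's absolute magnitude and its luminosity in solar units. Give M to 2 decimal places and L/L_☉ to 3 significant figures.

M ≈ 11.40; L/L_☉ ≈ 2.36×10^-3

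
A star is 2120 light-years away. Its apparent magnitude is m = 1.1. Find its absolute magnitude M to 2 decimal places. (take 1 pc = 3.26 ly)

M ≈ -7.97

d = 2120 ly / 3.26 = 650.3 pc
5 log₁₀(d/10 pc) = 5 log₁₀(650.3) − 5 = 9.066
M = m − 5 log₁₀(d/10) = 1.1 − 9.066 = -7.966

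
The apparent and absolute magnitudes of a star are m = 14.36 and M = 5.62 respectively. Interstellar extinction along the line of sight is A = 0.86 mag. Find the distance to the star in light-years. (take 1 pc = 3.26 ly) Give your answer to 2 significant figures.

d ≈ 1200 ly

m − M = 5 log₁₀(d/10 pc) + A  ⇒  14.36 − (5.62) − 0.86 = 5 log₁₀(d/10)
7.880 = 5 log₁₀(d/10)
log₁₀ d = (m − M − A)/5 + 1 = 2.5760
d = 10^2.5760 = 376.7 pc
= 1228 ly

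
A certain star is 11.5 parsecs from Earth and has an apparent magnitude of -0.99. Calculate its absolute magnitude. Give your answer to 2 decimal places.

5 log₁₀(d/10 pc) = 5 log₁₀(11.50) − 5 = 0.303
M = m − 5 log₁₀(d/10) = -0.99 − 0.303 = -1.293

M ≈ -1.29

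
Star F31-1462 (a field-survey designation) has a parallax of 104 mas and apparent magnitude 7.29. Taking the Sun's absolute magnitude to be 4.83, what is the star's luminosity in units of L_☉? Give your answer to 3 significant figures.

d = 1/p = 1000/104 mas = 9.615 pc
M = m − 5 log₁₀ d + 5 = 7.29 − 5·0.9830 + 5 = 7.375
M − M_☉ = 7.375 − 4.83 = 2.545
L/L_☉ = 10^(−0.4 × 2.545) = 0.09593

L/L_☉ ≈ 0.0959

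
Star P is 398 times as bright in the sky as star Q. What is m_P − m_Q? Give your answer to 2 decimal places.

Pogson: Δm = −2.5 log₁₀(ratio) = −2.5 log₁₀(398) = −2.5 × 2.5999 = -6.500
Star P is brighter, so it has the smaller magnitude: the difference is negative.

m_P − m_Q ≈ -6.50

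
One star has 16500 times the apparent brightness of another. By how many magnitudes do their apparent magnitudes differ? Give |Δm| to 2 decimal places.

|Δm| ≈ 10.54

Pogson: Δm = −2.5 log₁₀(ratio) = −2.5 log₁₀(16500) = −2.5 × 4.2175 = -10.544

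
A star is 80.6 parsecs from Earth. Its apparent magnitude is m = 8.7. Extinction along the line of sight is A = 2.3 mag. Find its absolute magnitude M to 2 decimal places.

5 log₁₀(d/10 pc) = 5 log₁₀(80.60) − 5 = 4.532
M = m − 5 log₁₀(d/10) − A = 8.7 − 4.532 − 2.3 = 1.868

M ≈ 1.87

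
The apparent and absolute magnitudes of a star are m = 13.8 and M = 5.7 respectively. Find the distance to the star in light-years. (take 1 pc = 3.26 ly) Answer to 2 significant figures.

Distance modulus: m − M = 13.8 − (5.7) = 8.100
m − M = 5 log₁₀ d − 5
log₁₀ d = (m − M)/5 + 1 = 2.6200
d = 10^2.6200 = 416.9 pc
= 1359 ly

d ≈ 1400 ly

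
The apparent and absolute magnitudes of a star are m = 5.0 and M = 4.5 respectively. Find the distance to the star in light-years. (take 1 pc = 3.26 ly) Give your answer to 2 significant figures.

d ≈ 41 ly

Distance modulus: m − M = 5.0 − (4.5) = 0.500
m − M = 5 log₁₀ d − 5
log₁₀ d = (m − M)/5 + 1 = 1.1000
d = 10^1.1000 = 12.59 pc
= 41.04 ly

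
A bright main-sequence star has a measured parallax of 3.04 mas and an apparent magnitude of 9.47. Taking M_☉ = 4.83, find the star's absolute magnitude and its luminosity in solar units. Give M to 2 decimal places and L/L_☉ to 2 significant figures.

d = 1/p = 1000/3.04 mas = 328.9 pc
M = m − 5 log₁₀ d + 5 = 9.47 − 5·2.5171 + 5 = 1.884
M − M_☉ = 1.884 − 4.83 = -2.946
L/L_☉ = 10^(−0.4 × -2.946) = 15.07

M ≈ 1.88; L/L_☉ ≈ 15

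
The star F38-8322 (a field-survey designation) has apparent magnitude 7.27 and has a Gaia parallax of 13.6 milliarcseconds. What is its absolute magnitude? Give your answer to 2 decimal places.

M ≈ 2.94

p = 13.6 mas = 0.0136″ → d = 1/p = 73.53 pc
5 log₁₀(d/10 pc) = 5 log₁₀(73.53) − 5 = 4.332
M = m − 5 log₁₀(d/10) = 7.27 − 4.332 = 2.938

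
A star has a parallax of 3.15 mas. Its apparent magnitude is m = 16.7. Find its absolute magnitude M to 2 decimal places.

p = 3.15 mas = 3.15×10^-3″ → d = 1/p = 317.5 pc
5 log₁₀(d/10 pc) = 5 log₁₀(317.5) − 5 = 7.508
M = m − 5 log₁₀(d/10) = 16.7 − 7.508 = 9.192

M ≈ 9.19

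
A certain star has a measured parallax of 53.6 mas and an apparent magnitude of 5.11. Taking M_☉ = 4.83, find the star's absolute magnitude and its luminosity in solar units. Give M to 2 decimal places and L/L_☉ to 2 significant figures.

d = 1/p = 1000/53.6 mas = 18.66 pc
M = m − 5 log₁₀ d + 5 = 5.11 − 5·1.2708 + 5 = 3.756
M − M_☉ = 3.756 − 4.83 = -1.074
L/L_☉ = 10^(−0.4 × -1.074) = 2.689

M ≈ 3.76; L/L_☉ ≈ 2.7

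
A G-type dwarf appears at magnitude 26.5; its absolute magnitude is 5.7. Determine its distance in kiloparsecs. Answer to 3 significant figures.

d ≈ 145 kpc

μ = m − M = 20.800
m − M = 5 log₁₀ d − 5
log₁₀ d = (m − M)/5 + 1 = 5.1600
d = 10^5.1600 = 144500 pc
= 144.5 kpc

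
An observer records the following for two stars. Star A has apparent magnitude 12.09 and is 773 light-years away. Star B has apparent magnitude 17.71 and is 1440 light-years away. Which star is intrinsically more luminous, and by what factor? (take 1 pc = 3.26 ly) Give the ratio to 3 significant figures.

Star A is more luminous, by a factor of 51.0.

Star A: d = 773 ly / 3.26 = 237.1 pc
Star A: M = m − 5 log₁₀ d + 5 = 12.09 − 5·2.3750 + 5 = 5.215
Star B: d = 1440 ly / 3.26 = 441.7 pc
Star B: M = m − 5 log₁₀ d + 5 = 17.71 − 5·2.6451 + 5 = 9.484
ΔM = M_A − M_B = 5.215 − (9.484) = -4.269; smaller M is more luminous → Star A.
L ratio = 10^(0.4 |ΔM|) = 10^1.708 = 51.01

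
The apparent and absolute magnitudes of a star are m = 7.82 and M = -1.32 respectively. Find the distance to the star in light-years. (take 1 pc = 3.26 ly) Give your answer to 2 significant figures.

d ≈ 2200 ly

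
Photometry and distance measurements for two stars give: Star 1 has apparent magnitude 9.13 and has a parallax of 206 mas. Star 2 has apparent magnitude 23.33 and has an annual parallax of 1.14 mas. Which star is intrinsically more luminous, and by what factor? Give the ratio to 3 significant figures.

Star 1 is more luminous, by a factor of 14.7.

Star 1: p = 206 mas = 0.206″ → d = 1/p = 4.854 pc
Star 1: M = m − 5 log₁₀ d + 5 = 9.13 − 5·0.6861 + 5 = 10.699
Star 2: p = 1.14 mas = 1.14×10^-3″ → d = 1/p = 877.2 pc
Star 2: M = m − 5 log₁₀ d + 5 = 23.33 − 5·2.9431 + 5 = 13.615
ΔM = M_1 − M_2 = 10.699 − (13.615) = -2.915; smaller M is more luminous → Star 1.
L ratio = 10^(0.4 |ΔM|) = 10^1.166 = 14.66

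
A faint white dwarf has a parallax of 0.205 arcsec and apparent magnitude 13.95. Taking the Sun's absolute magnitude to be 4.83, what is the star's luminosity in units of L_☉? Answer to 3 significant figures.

L/L_☉ ≈ 5.35×10^-5

d = 1/p = 1/0.205″ = 4.878 pc
M = m − 5 log₁₀ d + 5 = 13.95 − 5·0.6882 + 5 = 15.509
M − M_☉ = 15.509 − 4.83 = 10.679
L/L_☉ = 10^(−0.4 × 10.679) = 5.352×10^-5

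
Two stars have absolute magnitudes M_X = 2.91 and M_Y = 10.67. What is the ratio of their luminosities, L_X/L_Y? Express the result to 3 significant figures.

L_X/L_Y ≈ 1270

ΔM = M_X − M_Y = -7.76
L_X/L_Y = 10^(−0.4 ΔM) = 10^3.104 = 1271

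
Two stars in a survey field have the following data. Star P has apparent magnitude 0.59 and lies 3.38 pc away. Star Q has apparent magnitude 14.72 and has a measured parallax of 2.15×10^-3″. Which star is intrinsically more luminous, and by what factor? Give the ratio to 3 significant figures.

Star P is more luminous, by a factor of 23.7.

Star P: M = m − 5 log₁₀ d + 5 = 0.59 − 5·0.5289 + 5 = 2.945
Star Q: d = 1/p = 1/2.15×10^-3″ = 465.1 pc
Star Q: M = m − 5 log₁₀ d + 5 = 14.72 − 5·2.6676 + 5 = 6.382
ΔM = M_P − M_Q = 2.945 − (6.382) = -3.437; smaller M is more luminous → Star P.
L ratio = 10^(0.4 |ΔM|) = 10^1.375 = 23.70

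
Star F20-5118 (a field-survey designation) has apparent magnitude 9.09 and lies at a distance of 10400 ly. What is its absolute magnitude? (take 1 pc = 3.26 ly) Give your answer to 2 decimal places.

M ≈ -3.43

d = 10400 ly / 3.26 = 3190 pc
5 log₁₀(d/10 pc) = 5 log₁₀(3190) − 5 = 12.519
M = m − 5 log₁₀(d/10) = 9.09 − 12.519 = -3.429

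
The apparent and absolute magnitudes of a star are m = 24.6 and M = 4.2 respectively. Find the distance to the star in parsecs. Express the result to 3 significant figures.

d ≈ 120000 pc

μ = m − M = 20.400
m − M = 5 log₁₀ d − 5
log₁₀ d = (m − M)/5 + 1 = 5.0800
d = 10^5.0800 = 120200 pc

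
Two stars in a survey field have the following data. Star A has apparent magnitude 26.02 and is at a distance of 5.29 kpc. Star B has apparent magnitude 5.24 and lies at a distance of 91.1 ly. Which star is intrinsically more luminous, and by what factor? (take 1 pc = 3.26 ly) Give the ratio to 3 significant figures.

Star A: d = 5.29 kpc = 5290 pc
Star A: M = m − 5 log₁₀ d + 5 = 26.02 − 5·3.7235 + 5 = 12.403
Star B: d = 91.1 ly / 3.26 = 27.94 pc
Star B: M = m − 5 log₁₀ d + 5 = 5.24 − 5·1.4463 + 5 = 3.008
ΔM = M_A − M_B = 12.403 − (3.008) = 9.394; smaller M is more luminous → Star B.
L ratio = 10^(0.4 |ΔM|) = 10^3.758 = 5724

Star B is more luminous, by a factor of 5720.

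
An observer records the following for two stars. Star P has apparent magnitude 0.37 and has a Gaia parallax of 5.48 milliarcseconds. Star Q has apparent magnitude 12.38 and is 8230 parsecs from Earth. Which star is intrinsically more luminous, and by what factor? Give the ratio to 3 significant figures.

Star P is more luminous, by a factor of 31.3.

Star P: p = 5.48 mas = 5.48×10^-3″ → d = 1/p = 182.5 pc
Star P: M = m − 5 log₁₀ d + 5 = 0.37 − 5·2.2612 + 5 = -5.936
Star Q: M = m − 5 log₁₀ d + 5 = 12.38 − 5·3.9154 + 5 = -2.197
ΔM = M_P − M_Q = -5.936 − (-2.197) = -3.739; smaller M is more luminous → Star P.
L ratio = 10^(0.4 |ΔM|) = 10^1.496 = 31.31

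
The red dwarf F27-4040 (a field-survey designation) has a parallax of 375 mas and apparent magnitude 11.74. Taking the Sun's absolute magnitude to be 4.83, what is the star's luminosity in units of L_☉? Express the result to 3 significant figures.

L/L_☉ ≈ 1.22×10^-4

d = 1/p = 1000/375 mas = 2.667 pc
M = m − 5 log₁₀ d + 5 = 11.74 − 5·0.4260 + 5 = 14.610
M − M_☉ = 14.610 − 4.83 = 9.780
L/L_☉ = 10^(−0.4 × 9.780) = 1.224×10^-4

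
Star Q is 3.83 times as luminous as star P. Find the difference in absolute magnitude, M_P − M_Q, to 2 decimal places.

Pogson: ΔM = −2.5 log₁₀(ratio) = −2.5 log₁₀(3.83) = −2.5 × 0.5832 = -1.458
Star Q is brighter so has the smaller magnitude: M_P − M_Q is positive.

M_P − M_Q ≈ 1.46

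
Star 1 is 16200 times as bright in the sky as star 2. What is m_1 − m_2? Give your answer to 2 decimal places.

m_1 − m_2 ≈ -10.52

Pogson: Δm = −2.5 log₁₀(ratio) = −2.5 log₁₀(16200) = −2.5 × 4.2095 = -10.524
Star 1 is brighter, so it has the smaller magnitude: the difference is negative.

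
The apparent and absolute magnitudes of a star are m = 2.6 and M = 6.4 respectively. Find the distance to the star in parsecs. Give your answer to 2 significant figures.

d ≈ 1.7 pc

Distance modulus: m − M = 2.6 − (6.4) = -3.800
m − M = 5 log₁₀ d − 5
log₁₀ d = (m − M)/5 + 1 = 0.2400
d = 10^0.2400 = 1.738 pc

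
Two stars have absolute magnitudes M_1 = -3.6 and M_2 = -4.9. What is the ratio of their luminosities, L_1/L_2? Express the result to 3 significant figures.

L_1/L_2 ≈ 0.302

ΔM = M_1 − M_2 = 1.3
L_1/L_2 = 10^(−0.4 ΔM) = 10^-0.520 = 0.3020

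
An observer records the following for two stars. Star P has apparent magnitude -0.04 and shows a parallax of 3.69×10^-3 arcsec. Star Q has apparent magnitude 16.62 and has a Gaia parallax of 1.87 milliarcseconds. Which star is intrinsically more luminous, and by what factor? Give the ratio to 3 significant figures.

Star P: d = 1/p = 1/3.69×10^-3″ = 271.0 pc
Star P: M = m − 5 log₁₀ d + 5 = -0.04 − 5·2.4330 + 5 = -7.205
Star Q: p = 1.87 mas = 1.87×10^-3″ → d = 1/p = 534.8 pc
Star Q: M = m − 5 log₁₀ d + 5 = 16.62 − 5·2.7282 + 5 = 7.979
ΔM = M_P − M_Q = -7.205 − (7.979) = -15.184; smaller M is more luminous → Star P.
L ratio = 10^(0.4 |ΔM|) = 10^6.074 = 1.185×10^6

Star P is more luminous, by a factor of 1.18×10^6.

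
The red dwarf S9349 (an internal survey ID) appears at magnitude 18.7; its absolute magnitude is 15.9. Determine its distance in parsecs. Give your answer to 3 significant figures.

μ = m − M = 2.800
m − M = 5 log₁₀ d − 5
log₁₀ d = (m − M)/5 + 1 = 1.5600
d = 10^1.5600 = 36.31 pc

d ≈ 36.3 pc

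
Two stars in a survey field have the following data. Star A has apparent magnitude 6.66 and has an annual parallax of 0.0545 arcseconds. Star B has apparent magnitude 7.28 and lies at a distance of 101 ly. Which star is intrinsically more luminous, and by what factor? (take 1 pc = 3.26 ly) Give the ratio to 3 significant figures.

Star B is more luminous, by a factor of 1.61.

Star A: d = 1/p = 1/0.0545″ = 18.35 pc
Star A: M = m − 5 log₁₀ d + 5 = 6.66 − 5·1.2636 + 5 = 5.342
Star B: d = 101 ly / 3.26 = 30.98 pc
Star B: M = m − 5 log₁₀ d + 5 = 7.28 − 5·1.4911 + 5 = 4.824
ΔM = M_A − M_B = 5.342 − (4.824) = 0.518; smaller M is more luminous → Star B.
L ratio = 10^(0.4 |ΔM|) = 10^0.207 = 1.611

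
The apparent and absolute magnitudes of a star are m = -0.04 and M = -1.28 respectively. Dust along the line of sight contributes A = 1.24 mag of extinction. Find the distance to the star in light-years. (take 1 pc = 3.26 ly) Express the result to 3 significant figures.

m − M = 5 log₁₀(d/10 pc) + A  ⇒  -0.04 − (-1.28) − 1.24 = 5 log₁₀(d/10)
0.000 = 5 log₁₀(d/10)
log₁₀ d = (m − M − A)/5 + 1 = 1.0000
d = 10^1.0000 = 10.00 pc
= 32.60 ly

d ≈ 32.6 ly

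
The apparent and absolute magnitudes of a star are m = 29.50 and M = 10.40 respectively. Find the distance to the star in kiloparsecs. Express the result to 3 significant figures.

d ≈ 66.1 kpc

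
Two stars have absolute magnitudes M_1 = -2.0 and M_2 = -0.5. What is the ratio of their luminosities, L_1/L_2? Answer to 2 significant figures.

L_1/L_2 ≈ 4.0

ΔM = M_1 − M_2 = -1.5
L_1/L_2 = 10^(−0.4 ΔM) = 10^0.600 = 3.981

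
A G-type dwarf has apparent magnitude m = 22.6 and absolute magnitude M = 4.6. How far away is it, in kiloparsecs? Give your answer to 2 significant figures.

d ≈ 40 kpc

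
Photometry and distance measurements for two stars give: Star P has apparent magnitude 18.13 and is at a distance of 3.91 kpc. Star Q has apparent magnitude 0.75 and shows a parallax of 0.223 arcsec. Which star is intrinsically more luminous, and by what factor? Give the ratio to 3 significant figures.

Star Q is more luminous, by a factor of 11.8.

Star P: d = 3.91 kpc = 3910 pc
Star P: M = m − 5 log₁₀ d + 5 = 18.13 − 5·3.5922 + 5 = 5.169
Star Q: d = 1/p = 1/0.223″ = 4.484 pc
Star Q: M = m − 5 log₁₀ d + 5 = 0.75 − 5·0.6517 + 5 = 2.492
ΔM = M_P − M_Q = 5.169 − (2.492) = 2.678; smaller M is more luminous → Star Q.
L ratio = 10^(0.4 |ΔM|) = 10^1.071 = 11.78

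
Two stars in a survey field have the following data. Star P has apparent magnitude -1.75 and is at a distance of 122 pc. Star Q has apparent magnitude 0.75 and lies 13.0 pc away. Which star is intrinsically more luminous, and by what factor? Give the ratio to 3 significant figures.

Star P: M = m − 5 log₁₀ d + 5 = -1.75 − 5·2.0864 + 5 = -7.182
Star Q: M = m − 5 log₁₀ d + 5 = 0.75 − 5·1.1139 + 5 = 0.180
ΔM = M_P − M_Q = -7.182 − (0.180) = -7.362; smaller M is more luminous → Star P.
L ratio = 10^(0.4 |ΔM|) = 10^2.945 = 880.7

Star P is more luminous, by a factor of 881.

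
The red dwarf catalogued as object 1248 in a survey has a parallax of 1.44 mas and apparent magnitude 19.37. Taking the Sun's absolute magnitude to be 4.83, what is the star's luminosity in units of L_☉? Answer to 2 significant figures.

L/L_☉ ≈ 7.4×10^-3

d = 1/p = 1000/1.44 mas = 694.4 pc
M = m − 5 log₁₀ d + 5 = 19.37 − 5·2.8416 + 5 = 10.162
M − M_☉ = 10.162 − 4.83 = 5.332
L/L_☉ = 10^(−0.4 × 5.332) = 7.367×10^-3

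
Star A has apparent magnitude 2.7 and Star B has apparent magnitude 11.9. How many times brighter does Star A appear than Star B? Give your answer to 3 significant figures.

4790

Δm = 2.7 − (11.9) = -9.2
Flux ratio = 10^(−0.4 Δm) = 10^(−0.4 × -9.2) = 10^3.680 = 4786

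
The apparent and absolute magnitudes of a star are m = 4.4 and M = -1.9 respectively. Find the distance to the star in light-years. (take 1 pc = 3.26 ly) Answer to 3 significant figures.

d ≈ 593 ly

Distance modulus: m − M = 4.4 − (-1.9) = 6.300
m − M = 5 log₁₀ d − 5
log₁₀ d = (m − M)/5 + 1 = 2.2600
d = 10^2.2600 = 182.0 pc
= 593.2 ly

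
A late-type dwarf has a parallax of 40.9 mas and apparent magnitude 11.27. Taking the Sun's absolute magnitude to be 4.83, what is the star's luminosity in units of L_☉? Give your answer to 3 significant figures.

L/L_☉ ≈ 0.0159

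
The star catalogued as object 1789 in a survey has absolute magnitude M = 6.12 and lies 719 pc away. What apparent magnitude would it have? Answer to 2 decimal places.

m ≈ 15.40

m = M + 5 log₁₀ d − 5 = 6.12 + 5·2.8567 − 5 = 15.404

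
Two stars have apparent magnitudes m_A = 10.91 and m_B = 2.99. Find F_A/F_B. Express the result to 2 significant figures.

F_A/F_B ≈ 6.8×10^-4

Magnitude difference = 7.92
Flux ratio = 10^(−0.4 Δm) = 10^(−0.4 × 7.92) = 10^-3.168 = 6.792×10^-4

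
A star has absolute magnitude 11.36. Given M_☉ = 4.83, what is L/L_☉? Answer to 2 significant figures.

M − M_☉ = 11.36 − 4.83 = 6.530
L/L_☉ = 10^(−0.4 (M − M_☉)) = 10^-2.612 = 2.443×10^-3

L/L_☉ ≈ 2.4×10^-3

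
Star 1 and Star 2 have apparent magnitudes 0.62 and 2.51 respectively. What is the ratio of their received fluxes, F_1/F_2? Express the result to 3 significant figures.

F_1/F_2 ≈ 5.70

Magnitude difference = -1.89
Flux ratio = 10^(−0.4 Δm) = 10^(−0.4 × -1.89) = 10^0.756 = 5.702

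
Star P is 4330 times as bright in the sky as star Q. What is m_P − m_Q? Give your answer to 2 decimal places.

m_P − m_Q ≈ -9.09

Pogson: Δm = −2.5 log₁₀(ratio) = −2.5 log₁₀(4330) = −2.5 × 3.6365 = -9.091
Star P is brighter, so it has the smaller magnitude: the difference is negative.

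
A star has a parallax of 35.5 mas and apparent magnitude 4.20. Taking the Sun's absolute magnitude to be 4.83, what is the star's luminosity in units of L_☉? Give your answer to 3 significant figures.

d = 1/p = 1000/35.5 mas = 28.17 pc
M = m − 5 log₁₀ d + 5 = 4.20 − 5·1.4498 + 5 = 1.951
M − M_☉ = 1.951 − 4.83 = -2.879
L/L_☉ = 10^(−0.4 × -2.879) = 14.18

L/L_☉ ≈ 14.2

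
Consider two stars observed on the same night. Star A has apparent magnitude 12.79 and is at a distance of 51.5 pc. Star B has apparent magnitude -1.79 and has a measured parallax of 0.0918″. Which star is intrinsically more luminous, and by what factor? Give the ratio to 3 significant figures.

Star A: M = m − 5 log₁₀ d + 5 = 12.79 − 5·1.7118 + 5 = 9.231
Star B: d = 1/p = 1/0.0918″ = 10.89 pc
Star B: M = m − 5 log₁₀ d + 5 = -1.79 − 5·1.0372 + 5 = -1.976
ΔM = M_A − M_B = 9.231 − (-1.976) = 11.207; smaller M is more luminous → Star B.
L ratio = 10^(0.4 |ΔM|) = 10^4.483 = 30390

Star B is more luminous, by a factor of 30400.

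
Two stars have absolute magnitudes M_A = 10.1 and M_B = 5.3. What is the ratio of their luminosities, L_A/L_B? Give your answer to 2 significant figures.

ΔM = M_A − M_B = 4.8
L_A/L_B = 10^(−0.4 ΔM) = 10^-1.920 = 0.01202

L_A/L_B ≈ 0.012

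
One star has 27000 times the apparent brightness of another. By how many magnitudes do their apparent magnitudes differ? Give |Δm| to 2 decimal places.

|Δm| ≈ 11.08

Pogson: Δm = −2.5 log₁₀(ratio) = −2.5 log₁₀(27000) = −2.5 × 4.4314 = -11.078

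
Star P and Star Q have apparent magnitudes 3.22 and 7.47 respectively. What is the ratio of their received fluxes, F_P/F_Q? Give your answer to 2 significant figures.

Magnitude difference = -4.25
Flux ratio = 10^(−0.4 Δm) = 10^(−0.4 × -4.25) = 10^1.700 = 50.12

F_P/F_Q ≈ 50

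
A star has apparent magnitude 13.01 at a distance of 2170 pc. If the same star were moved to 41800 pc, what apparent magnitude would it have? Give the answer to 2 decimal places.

m ≈ 19.43

Flux ∝ 1/d², so Δm = 5 log₁₀(d₂/d₁) = 5 log₁₀(41800/2170) = 6.424
m₂ = m₁ + Δm = 13.01 + (6.424) = 19.434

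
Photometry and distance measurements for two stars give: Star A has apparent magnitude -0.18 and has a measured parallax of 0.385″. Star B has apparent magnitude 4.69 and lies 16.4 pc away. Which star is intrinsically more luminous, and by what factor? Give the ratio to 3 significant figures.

Star A is more luminous, by a factor of 2.23.

Star A: d = 1/p = 1/0.385″ = 2.597 pc
Star A: M = m − 5 log₁₀ d + 5 = -0.18 − 5·0.4145 + 5 = 2.747
Star B: M = m − 5 log₁₀ d + 5 = 4.69 − 5·1.2148 + 5 = 3.616
ΔM = M_A − M_B = 2.747 − (3.616) = -0.868; smaller M is more luminous → Star A.
L ratio = 10^(0.4 |ΔM|) = 10^0.347 = 2.225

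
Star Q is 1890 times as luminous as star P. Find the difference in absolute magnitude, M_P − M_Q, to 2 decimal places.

M_P − M_Q ≈ 8.19

Pogson: ΔM = −2.5 log₁₀(ratio) = −2.5 log₁₀(1890) = −2.5 × 3.2765 = -8.191
Star Q is brighter so has the smaller magnitude: M_P − M_Q is positive.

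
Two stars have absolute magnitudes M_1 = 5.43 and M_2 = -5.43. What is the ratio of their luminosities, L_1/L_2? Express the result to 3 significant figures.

L_1/L_2 ≈ 4.53×10^-5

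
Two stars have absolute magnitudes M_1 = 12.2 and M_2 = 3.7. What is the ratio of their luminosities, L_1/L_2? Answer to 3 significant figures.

L_1/L_2 ≈ 3.98×10^-4

ΔM = M_1 − M_2 = 8.5
L_1/L_2 = 10^(−0.4 ΔM) = 10^-3.400 = 3.981×10^-4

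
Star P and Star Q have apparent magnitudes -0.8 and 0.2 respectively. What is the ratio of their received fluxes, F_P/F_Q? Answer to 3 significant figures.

Magnitude difference = -1.0
Flux ratio = 10^(−0.4 Δm) = 10^(−0.4 × -1.0) = 10^0.400 = 2.512

F_P/F_Q ≈ 2.51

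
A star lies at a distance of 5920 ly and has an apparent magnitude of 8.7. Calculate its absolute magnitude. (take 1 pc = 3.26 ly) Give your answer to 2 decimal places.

M ≈ -2.60

d = 5920 ly / 3.26 = 1816 pc
5 log₁₀(d/10 pc) = 5 log₁₀(1816) − 5 = 11.296
M = m − 5 log₁₀(d/10) = 8.7 − 11.296 = -2.596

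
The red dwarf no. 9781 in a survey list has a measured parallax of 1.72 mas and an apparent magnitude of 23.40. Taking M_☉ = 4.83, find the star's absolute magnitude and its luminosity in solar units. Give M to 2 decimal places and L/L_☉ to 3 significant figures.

d = 1/p = 1000/1.72 mas = 581.4 pc
M = m − 5 log₁₀ d + 5 = 23.40 − 5·2.7645 + 5 = 14.578
M − M_☉ = 14.578 − 4.83 = 9.748
L/L_☉ = 10^(−0.4 × 9.748) = 1.262×10^-4

M ≈ 14.58; L/L_☉ ≈ 1.26×10^-4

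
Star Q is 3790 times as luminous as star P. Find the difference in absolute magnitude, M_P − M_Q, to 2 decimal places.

M_P − M_Q ≈ 8.95

Pogson: ΔM = −2.5 log₁₀(ratio) = −2.5 log₁₀(3790) = −2.5 × 3.5786 = -8.947
Star Q is brighter so has the smaller magnitude: M_P − M_Q is positive.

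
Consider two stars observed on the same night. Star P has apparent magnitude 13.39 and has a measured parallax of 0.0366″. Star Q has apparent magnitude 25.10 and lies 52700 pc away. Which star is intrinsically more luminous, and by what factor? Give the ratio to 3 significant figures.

Star Q is more luminous, by a factor of 77.0.

Star P: d = 1/p = 1/0.0366″ = 27.32 pc
Star P: M = m − 5 log₁₀ d + 5 = 13.39 − 5·1.4365 + 5 = 11.207
Star Q: M = m − 5 log₁₀ d + 5 = 25.10 − 5·4.7218 + 5 = 6.491
ΔM = M_P − M_Q = 11.207 − (6.491) = 4.716; smaller M is more luminous → Star Q.
L ratio = 10^(0.4 |ΔM|) = 10^1.887 = 77.02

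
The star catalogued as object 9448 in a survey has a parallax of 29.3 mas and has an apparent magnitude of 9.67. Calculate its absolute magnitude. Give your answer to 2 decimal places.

p = 29.3 mas = 0.0293″ → d = 1/p = 34.13 pc
5 log₁₀(d/10 pc) = 5 log₁₀(34.13) − 5 = 2.666
M = m − 5 log₁₀(d/10) = 9.67 − 2.666 = 7.004

M ≈ 7.00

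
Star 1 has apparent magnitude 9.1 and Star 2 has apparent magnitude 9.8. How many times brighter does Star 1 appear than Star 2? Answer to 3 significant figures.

Magnitude difference = -0.7
Flux ratio = 10^(−0.4 Δm) = 10^(−0.4 × -0.7) = 10^0.280 = 1.905

1.91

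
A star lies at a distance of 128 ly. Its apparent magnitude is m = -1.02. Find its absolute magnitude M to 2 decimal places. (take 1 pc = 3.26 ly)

d = 128 ly / 3.26 = 39.26 pc
5 log₁₀(d/10 pc) = 5 log₁₀(39.26) − 5 = 2.970
M = m − 5 log₁₀(d/10) = -1.02 − 2.970 = -3.990

M ≈ -3.99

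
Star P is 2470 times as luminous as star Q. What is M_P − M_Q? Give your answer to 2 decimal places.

M_P − M_Q ≈ -8.48

Pogson: ΔM = −2.5 log₁₀(ratio) = −2.5 log₁₀(2470) = −2.5 × 3.3927 = -8.482
Star P is brighter, so it has the smaller magnitude: the difference is negative.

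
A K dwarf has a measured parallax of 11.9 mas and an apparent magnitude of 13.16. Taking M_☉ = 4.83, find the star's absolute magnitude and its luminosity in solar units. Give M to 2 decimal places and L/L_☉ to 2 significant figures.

M ≈ 8.54; L/L_☉ ≈ 0.033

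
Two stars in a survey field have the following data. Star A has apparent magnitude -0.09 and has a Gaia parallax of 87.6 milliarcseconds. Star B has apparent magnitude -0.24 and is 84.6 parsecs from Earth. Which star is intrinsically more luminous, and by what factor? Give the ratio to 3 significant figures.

Star A: p = 87.6 mas = 0.0876″ → d = 1/p = 11.42 pc
Star A: M = m − 5 log₁₀ d + 5 = -0.09 − 5·1.0575 + 5 = -0.377
Star B: M = m − 5 log₁₀ d + 5 = -0.24 − 5·1.9274 + 5 = -4.877
ΔM = M_A − M_B = -0.377 − (-4.877) = 4.499; smaller M is more luminous → Star B.
L ratio = 10^(0.4 |ΔM|) = 10^1.800 = 63.06

Star B is more luminous, by a factor of 63.1.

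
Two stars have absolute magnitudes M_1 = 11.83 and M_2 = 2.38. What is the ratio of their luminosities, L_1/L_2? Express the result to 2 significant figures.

ΔM = M_1 − M_2 = 9.45
L_1/L_2 = 10^(−0.4 ΔM) = 10^-3.780 = 1.660×10^-4

L_1/L_2 ≈ 1.7×10^-4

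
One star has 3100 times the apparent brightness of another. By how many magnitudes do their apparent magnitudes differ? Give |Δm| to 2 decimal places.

|Δm| ≈ 8.73

Pogson: Δm = −2.5 log₁₀(ratio) = −2.5 log₁₀(3100) = −2.5 × 3.4914 = -8.728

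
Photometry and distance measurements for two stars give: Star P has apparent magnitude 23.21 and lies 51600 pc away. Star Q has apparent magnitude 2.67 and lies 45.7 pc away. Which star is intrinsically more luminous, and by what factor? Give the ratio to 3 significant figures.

Star P: M = m − 5 log₁₀ d + 5 = 23.21 − 5·4.7126 + 5 = 4.647
Star Q: M = m − 5 log₁₀ d + 5 = 2.67 − 5·1.6599 + 5 = -0.630
ΔM = M_P − M_Q = 4.647 − (-0.630) = 5.276; smaller M is more luminous → Star Q.
L ratio = 10^(0.4 |ΔM|) = 10^2.111 = 129.0

Star Q is more luminous, by a factor of 129.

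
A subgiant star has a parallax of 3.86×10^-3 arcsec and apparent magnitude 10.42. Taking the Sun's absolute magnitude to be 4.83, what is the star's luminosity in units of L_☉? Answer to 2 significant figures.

d = 1/p = 1/3.86×10^-3″ = 259.1 pc
M = m − 5 log₁₀ d + 5 = 10.42 − 5·2.4134 + 5 = 3.353
M − M_☉ = 3.353 − 4.83 = -1.477
L/L_☉ = 10^(−0.4 × -1.477) = 3.898

L/L_☉ ≈ 3.9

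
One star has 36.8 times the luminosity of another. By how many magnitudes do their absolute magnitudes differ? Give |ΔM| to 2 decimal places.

|ΔM| ≈ 3.91

Pogson: ΔM = −2.5 log₁₀(ratio) = −2.5 log₁₀(36.8) = −2.5 × 1.5658 = -3.915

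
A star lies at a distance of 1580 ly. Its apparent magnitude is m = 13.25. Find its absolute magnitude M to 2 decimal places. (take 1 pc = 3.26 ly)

M ≈ 4.82

d = 1580 ly / 3.26 = 484.7 pc
5 log₁₀(d/10 pc) = 5 log₁₀(484.7) − 5 = 8.427
M = m − 5 log₁₀(d/10) = 13.25 − 8.427 = 4.823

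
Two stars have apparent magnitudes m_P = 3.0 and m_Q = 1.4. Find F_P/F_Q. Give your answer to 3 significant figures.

F_P/F_Q ≈ 0.229

Magnitude difference = 1.6
Flux ratio = 10^(−0.4 Δm) = 10^(−0.4 × 1.6) = 10^-0.640 = 0.2291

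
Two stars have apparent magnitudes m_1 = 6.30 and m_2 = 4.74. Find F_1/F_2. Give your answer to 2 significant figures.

F_1/F_2 ≈ 0.24

Magnitude difference = 1.56
Flux ratio = 10^(−0.4 Δm) = 10^(−0.4 × 1.56) = 10^-0.624 = 0.2377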